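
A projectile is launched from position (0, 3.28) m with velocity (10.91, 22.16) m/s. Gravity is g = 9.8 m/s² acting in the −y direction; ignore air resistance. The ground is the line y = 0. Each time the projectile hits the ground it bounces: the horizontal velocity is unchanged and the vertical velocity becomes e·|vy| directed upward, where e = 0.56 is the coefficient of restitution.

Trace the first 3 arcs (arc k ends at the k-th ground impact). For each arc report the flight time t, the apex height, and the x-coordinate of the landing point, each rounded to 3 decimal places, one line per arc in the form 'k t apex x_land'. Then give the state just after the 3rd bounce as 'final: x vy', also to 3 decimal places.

Arc 1: start y=3.280, vy=22.160 → t=4.666, apex=28.334, x_land=50.905, impact vy=-23.566
  bounce: vy ← 0.56·23.566 = 13.197
Arc 2: start y=0.000, vy=13.197 → t=2.693, apex=8.886, x_land=80.288, impact vy=-13.197
  bounce: vy ← 0.56·13.197 = 7.390
Arc 3: start y=0.000, vy=7.390 → t=1.508, apex=2.787, x_land=96.743, impact vy=-7.390
  bounce: vy ← 0.56·7.390 = 4.139

1 4.666 28.334 50.905
2 2.693 8.886 80.288
3 1.508 2.787 96.743
final: 96.743 4.139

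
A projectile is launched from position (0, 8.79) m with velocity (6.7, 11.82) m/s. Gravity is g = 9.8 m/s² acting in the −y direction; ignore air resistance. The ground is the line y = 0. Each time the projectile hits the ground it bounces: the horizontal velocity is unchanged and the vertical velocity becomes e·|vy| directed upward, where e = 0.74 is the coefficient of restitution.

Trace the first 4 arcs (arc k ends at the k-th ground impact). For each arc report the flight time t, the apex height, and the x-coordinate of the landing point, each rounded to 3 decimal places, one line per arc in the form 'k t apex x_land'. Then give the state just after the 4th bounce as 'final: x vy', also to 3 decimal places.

Arc 1: start y=8.790, vy=11.820 → t=3.009, apex=15.918, x_land=20.157, impact vy=-17.663
  bounce: vy ← 0.74·17.663 = 13.071
Arc 2: start y=0.000, vy=13.071 → t=2.668, apex=8.717, x_land=38.030, impact vy=-13.071
  bounce: vy ← 0.74·13.071 = 9.672
Arc 3: start y=0.000, vy=9.672 → t=1.974, apex=4.773, x_land=51.255, impact vy=-9.672
  bounce: vy ← 0.74·9.672 = 7.158
Arc 4: start y=0.000, vy=7.158 → t=1.461, apex=2.614, x_land=61.042, impact vy=-7.158
  bounce: vy ← 0.74·7.158 = 5.297

1 3.009 15.918 20.157
2 2.668 8.717 38.030
3 1.974 4.773 51.255
4 1.461 2.614 61.042
final: 61.042 5.297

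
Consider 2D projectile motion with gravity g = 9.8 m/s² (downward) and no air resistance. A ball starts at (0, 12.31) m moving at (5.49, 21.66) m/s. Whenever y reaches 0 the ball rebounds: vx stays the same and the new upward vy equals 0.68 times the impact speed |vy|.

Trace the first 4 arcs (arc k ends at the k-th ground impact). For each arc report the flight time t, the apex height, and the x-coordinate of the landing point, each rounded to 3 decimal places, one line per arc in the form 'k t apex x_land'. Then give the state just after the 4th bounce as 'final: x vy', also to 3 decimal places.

Arc 1: start y=12.310, vy=21.660 → t=4.930, apex=36.247, x_land=27.066, impact vy=-26.654
  bounce: vy ← 0.68·26.654 = 18.125
Arc 2: start y=0.000, vy=18.125 → t=3.699, apex=16.760, x_land=47.373, impact vy=-18.125
  bounce: vy ← 0.68·18.125 = 12.325
Arc 3: start y=0.000, vy=12.325 → t=2.515, apex=7.750, x_land=61.181, impact vy=-12.325
  bounce: vy ← 0.68·12.325 = 8.381
Arc 4: start y=0.000, vy=8.381 → t=1.710, apex=3.584, x_land=70.571, impact vy=-8.381
  bounce: vy ← 0.68·8.381 = 5.699

1 4.930 36.247 27.066
2 3.699 16.760 47.373
3 2.515 7.750 61.181
4 1.710 3.584 70.571
final: 70.571 5.699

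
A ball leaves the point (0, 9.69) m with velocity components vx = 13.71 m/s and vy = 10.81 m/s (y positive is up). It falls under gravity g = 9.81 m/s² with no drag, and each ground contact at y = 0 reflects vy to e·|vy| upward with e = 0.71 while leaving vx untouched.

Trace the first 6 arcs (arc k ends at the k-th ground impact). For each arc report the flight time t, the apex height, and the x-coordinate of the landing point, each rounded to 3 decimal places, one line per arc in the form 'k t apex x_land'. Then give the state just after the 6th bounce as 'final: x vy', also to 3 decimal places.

1 2.888 15.646 39.594
2 2.536 7.887 74.364
3 1.801 3.976 99.051
4 1.278 2.004 116.578
5 0.908 1.010 129.023
6 0.644 0.509 137.859
final: 137.859 2.244

Arc 1: start y=9.690, vy=10.810 → t=2.888, apex=15.646, x_land=39.594, impact vy=-17.521
  bounce: vy ← 0.71·17.521 = 12.440
Arc 2: start y=0.000, vy=12.440 → t=2.536, apex=7.887, x_land=74.364, impact vy=-12.440
  bounce: vy ← 0.71·12.440 = 8.832
Arc 3: start y=0.000, vy=8.832 → t=1.801, apex=3.976, x_land=99.051, impact vy=-8.832
  bounce: vy ← 0.71·8.832 = 6.271
Arc 4: start y=0.000, vy=6.271 → t=1.278, apex=2.004, x_land=116.578, impact vy=-6.271
  bounce: vy ← 0.71·6.271 = 4.452
Arc 5: start y=0.000, vy=4.452 → t=0.908, apex=1.010, x_land=129.023, impact vy=-4.452
  bounce: vy ← 0.71·4.452 = 3.161
Arc 6: start y=0.000, vy=3.161 → t=0.644, apex=0.509, x_land=137.859, impact vy=-3.161
  bounce: vy ← 0.71·3.161 = 2.244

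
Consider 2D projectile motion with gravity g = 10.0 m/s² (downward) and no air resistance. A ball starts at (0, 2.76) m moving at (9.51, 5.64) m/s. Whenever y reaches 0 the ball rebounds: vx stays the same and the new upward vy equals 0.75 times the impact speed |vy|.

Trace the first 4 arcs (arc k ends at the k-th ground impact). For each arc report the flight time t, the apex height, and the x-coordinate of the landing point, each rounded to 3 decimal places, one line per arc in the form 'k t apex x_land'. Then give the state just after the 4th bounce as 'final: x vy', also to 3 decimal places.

1 1.497 4.350 14.234
2 1.399 2.447 27.541
3 1.049 1.377 37.520
4 0.787 0.774 45.005
final: 45.005 2.951

Arc 1: start y=2.760, vy=5.640 → t=1.497, apex=4.350, x_land=14.234, impact vy=-9.328
  bounce: vy ← 0.75·9.328 = 6.996
Arc 2: start y=0.000, vy=6.996 → t=1.399, apex=2.447, x_land=27.541, impact vy=-6.996
  bounce: vy ← 0.75·6.996 = 5.247
Arc 3: start y=0.000, vy=5.247 → t=1.049, apex=1.377, x_land=37.520, impact vy=-5.247
  bounce: vy ← 0.75·5.247 = 3.935
Arc 4: start y=0.000, vy=3.935 → t=0.787, apex=0.774, x_land=45.005, impact vy=-3.935
  bounce: vy ← 0.75·3.935 = 2.951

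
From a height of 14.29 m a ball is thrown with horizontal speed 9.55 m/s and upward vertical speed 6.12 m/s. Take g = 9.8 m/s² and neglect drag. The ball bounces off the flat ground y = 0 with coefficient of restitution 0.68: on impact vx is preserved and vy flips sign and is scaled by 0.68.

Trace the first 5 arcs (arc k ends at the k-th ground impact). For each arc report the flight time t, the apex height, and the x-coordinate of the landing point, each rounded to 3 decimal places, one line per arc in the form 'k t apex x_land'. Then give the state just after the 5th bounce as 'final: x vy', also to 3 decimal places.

Arc 1: start y=14.290, vy=6.120 → t=2.443, apex=16.201, x_land=23.329, impact vy=-17.820
  bounce: vy ← 0.68·17.820 = 12.117
Arc 2: start y=0.000, vy=12.117 → t=2.473, apex=7.491, x_land=46.945, impact vy=-12.117
  bounce: vy ← 0.68·12.117 = 8.240
Arc 3: start y=0.000, vy=8.240 → t=1.682, apex=3.464, x_land=63.005, impact vy=-8.240
  bounce: vy ← 0.68·8.240 = 5.603
Arc 4: start y=0.000, vy=5.603 → t=1.143, apex=1.602, x_land=73.925, impact vy=-5.603
  bounce: vy ← 0.68·5.603 = 3.810
Arc 5: start y=0.000, vy=3.810 → t=0.778, apex=0.741, x_land=81.351, impact vy=-3.810
  bounce: vy ← 0.68·3.810 = 2.591

1 2.443 16.201 23.329
2 2.473 7.491 46.945
3 1.682 3.464 63.005
4 1.143 1.602 73.925
5 0.778 0.741 81.351
final: 81.351 2.591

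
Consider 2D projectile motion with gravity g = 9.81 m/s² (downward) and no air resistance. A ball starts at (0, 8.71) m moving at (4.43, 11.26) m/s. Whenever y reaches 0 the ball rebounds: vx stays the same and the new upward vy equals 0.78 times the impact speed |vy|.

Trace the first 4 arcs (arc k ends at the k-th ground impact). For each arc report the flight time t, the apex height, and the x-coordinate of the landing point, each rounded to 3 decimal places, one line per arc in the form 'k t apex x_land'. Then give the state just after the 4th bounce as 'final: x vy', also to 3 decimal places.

1 2.907 15.172 12.876
2 2.744 9.231 25.030
3 2.140 5.616 34.511
4 1.669 3.417 41.906
final: 41.906 6.386

Arc 1: start y=8.710, vy=11.260 → t=2.907, apex=15.172, x_land=12.876, impact vy=-17.253
  bounce: vy ← 0.78·17.253 = 13.458
Arc 2: start y=0.000, vy=13.458 → t=2.744, apex=9.231, x_land=25.030, impact vy=-13.458
  bounce: vy ← 0.78·13.458 = 10.497
Arc 3: start y=0.000, vy=10.497 → t=2.140, apex=5.616, x_land=34.511, impact vy=-10.497
  bounce: vy ← 0.78·10.497 = 8.188
Arc 4: start y=0.000, vy=8.188 → t=1.669, apex=3.417, x_land=41.906, impact vy=-8.188
  bounce: vy ← 0.78·8.188 = 6.386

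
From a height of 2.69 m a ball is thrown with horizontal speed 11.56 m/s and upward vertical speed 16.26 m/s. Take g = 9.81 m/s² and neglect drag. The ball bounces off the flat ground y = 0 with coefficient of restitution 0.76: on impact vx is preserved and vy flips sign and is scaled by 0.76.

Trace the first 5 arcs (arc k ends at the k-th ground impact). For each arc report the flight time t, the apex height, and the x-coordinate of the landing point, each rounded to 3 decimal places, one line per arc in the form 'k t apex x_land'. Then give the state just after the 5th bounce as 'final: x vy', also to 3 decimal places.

Arc 1: start y=2.690, vy=16.260 → t=3.473, apex=16.165, x_land=40.147, impact vy=-17.809
  bounce: vy ← 0.76·17.809 = 13.535
Arc 2: start y=0.000, vy=13.535 → t=2.759, apex=9.337, x_land=72.046, impact vy=-13.535
  bounce: vy ← 0.76·13.535 = 10.287
Arc 3: start y=0.000, vy=10.287 → t=2.097, apex=5.393, x_land=96.289, impact vy=-10.287
  bounce: vy ← 0.76·10.287 = 7.818
Arc 4: start y=0.000, vy=7.818 → t=1.594, apex=3.115, x_land=114.714, impact vy=-7.818
  bounce: vy ← 0.76·7.818 = 5.942
Arc 5: start y=0.000, vy=5.942 → t=1.211, apex=1.799, x_land=128.716, impact vy=-5.942
  bounce: vy ← 0.76·5.942 = 4.516

1 3.473 16.165 40.147
2 2.759 9.337 72.046
3 2.097 5.393 96.289
4 1.594 3.115 114.714
5 1.211 1.799 128.716
final: 128.716 4.516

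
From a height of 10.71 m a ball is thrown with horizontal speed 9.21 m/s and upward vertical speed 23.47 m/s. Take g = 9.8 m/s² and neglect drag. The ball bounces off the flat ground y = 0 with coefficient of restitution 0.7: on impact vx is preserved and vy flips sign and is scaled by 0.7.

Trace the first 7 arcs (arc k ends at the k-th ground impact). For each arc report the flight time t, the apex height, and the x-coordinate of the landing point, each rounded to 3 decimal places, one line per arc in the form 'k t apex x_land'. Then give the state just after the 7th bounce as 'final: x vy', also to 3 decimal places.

Arc 1: start y=10.710, vy=23.470 → t=5.209, apex=38.814, x_land=47.978, impact vy=-27.582
  bounce: vy ← 0.7·27.582 = 19.307
Arc 2: start y=0.000, vy=19.307 → t=3.940, apex=19.019, x_land=84.268, impact vy=-19.307
  bounce: vy ← 0.7·19.307 = 13.515
Arc 3: start y=0.000, vy=13.515 → t=2.758, apex=9.319, x_land=109.671, impact vy=-13.515
  bounce: vy ← 0.7·13.515 = 9.461
Arc 4: start y=0.000, vy=9.461 → t=1.931, apex=4.566, x_land=127.453, impact vy=-9.461
  bounce: vy ← 0.7·9.461 = 6.622
Arc 5: start y=0.000, vy=6.622 → t=1.352, apex=2.238, x_land=139.900, impact vy=-6.622
  bounce: vy ← 0.7·6.622 = 4.636
Arc 6: start y=0.000, vy=4.636 → t=0.946, apex=1.096, x_land=148.614, impact vy=-4.636
  bounce: vy ← 0.7·4.636 = 3.245
Arc 7: start y=0.000, vy=3.245 → t=0.662, apex=0.537, x_land=154.713, impact vy=-3.245
  bounce: vy ← 0.7·3.245 = 2.271

1 5.209 38.814 47.978
2 3.940 19.019 84.268
3 2.758 9.319 109.671
4 1.931 4.566 127.453
5 1.352 2.238 139.900
6 0.946 1.096 148.614
7 0.662 0.537 154.713
final: 154.713 2.271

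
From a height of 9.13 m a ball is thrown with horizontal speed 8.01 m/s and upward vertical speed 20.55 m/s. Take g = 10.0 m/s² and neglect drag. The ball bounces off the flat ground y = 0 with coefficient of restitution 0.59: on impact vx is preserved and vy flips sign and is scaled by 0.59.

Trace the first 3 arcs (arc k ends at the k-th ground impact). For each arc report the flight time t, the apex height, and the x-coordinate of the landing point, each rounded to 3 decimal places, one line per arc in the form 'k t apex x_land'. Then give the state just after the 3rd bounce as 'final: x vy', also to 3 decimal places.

1 4.514 30.245 36.161
2 2.902 10.528 59.407
3 1.712 3.665 73.123
final: 73.123 5.051

Arc 1: start y=9.130, vy=20.550 → t=4.514, apex=30.245, x_land=36.161, impact vy=-24.595
  bounce: vy ← 0.59·24.595 = 14.511
Arc 2: start y=0.000, vy=14.511 → t=2.902, apex=10.528, x_land=59.407, impact vy=-14.511
  bounce: vy ← 0.59·14.511 = 8.561
Arc 3: start y=0.000, vy=8.561 → t=1.712, apex=3.665, x_land=73.123, impact vy=-8.561
  bounce: vy ← 0.59·8.561 = 5.051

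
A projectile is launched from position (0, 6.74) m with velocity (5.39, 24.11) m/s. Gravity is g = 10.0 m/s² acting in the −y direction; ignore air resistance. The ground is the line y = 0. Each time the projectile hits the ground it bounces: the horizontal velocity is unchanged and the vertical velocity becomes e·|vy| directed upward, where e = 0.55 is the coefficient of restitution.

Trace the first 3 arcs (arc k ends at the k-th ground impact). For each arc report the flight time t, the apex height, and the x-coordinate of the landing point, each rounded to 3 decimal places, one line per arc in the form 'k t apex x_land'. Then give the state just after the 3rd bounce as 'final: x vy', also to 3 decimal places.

1 5.087 35.805 27.419
2 2.944 10.831 43.285
3 1.619 3.276 52.011
final: 52.011 4.452

Arc 1: start y=6.740, vy=24.110 → t=5.087, apex=35.805, x_land=27.419, impact vy=-26.760
  bounce: vy ← 0.55·26.760 = 14.718
Arc 2: start y=0.000, vy=14.718 → t=2.944, apex=10.831, x_land=43.285, impact vy=-14.718
  bounce: vy ← 0.55·14.718 = 8.095
Arc 3: start y=0.000, vy=8.095 → t=1.619, apex=3.276, x_land=52.011, impact vy=-8.095
  bounce: vy ← 0.55·8.095 = 4.452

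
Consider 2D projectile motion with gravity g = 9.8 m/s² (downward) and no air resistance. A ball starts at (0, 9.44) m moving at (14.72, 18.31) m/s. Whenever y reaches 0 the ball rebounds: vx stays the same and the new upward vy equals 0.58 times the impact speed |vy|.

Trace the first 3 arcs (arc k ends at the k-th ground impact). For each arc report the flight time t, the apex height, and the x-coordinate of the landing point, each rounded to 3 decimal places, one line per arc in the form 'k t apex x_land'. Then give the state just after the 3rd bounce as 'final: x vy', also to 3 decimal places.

Arc 1: start y=9.440, vy=18.310 → t=4.196, apex=26.545, x_land=61.763, impact vy=-22.810
  bounce: vy ← 0.58·22.810 = 13.230
Arc 2: start y=0.000, vy=13.230 → t=2.700, apex=8.930, x_land=101.506, impact vy=-13.230
  bounce: vy ← 0.58·13.230 = 7.673
Arc 3: start y=0.000, vy=7.673 → t=1.566, apex=3.004, x_land=124.557, impact vy=-7.673
  bounce: vy ← 0.58·7.673 = 4.450

1 4.196 26.545 61.763
2 2.700 8.930 101.506
3 1.566 3.004 124.557
final: 124.557 4.450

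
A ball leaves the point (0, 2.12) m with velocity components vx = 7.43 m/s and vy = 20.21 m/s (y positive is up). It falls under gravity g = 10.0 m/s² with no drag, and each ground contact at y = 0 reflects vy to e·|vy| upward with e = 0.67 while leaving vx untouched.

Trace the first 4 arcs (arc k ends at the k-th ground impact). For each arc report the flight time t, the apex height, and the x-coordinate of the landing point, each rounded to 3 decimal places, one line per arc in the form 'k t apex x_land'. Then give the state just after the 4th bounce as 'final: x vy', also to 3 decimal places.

1 4.144 22.542 30.792
2 2.845 10.119 51.932
3 1.906 4.543 66.096
4 1.277 2.039 75.586
final: 75.586 4.279

Arc 1: start y=2.120, vy=20.210 → t=4.144, apex=22.542, x_land=30.792, impact vy=-21.233
  bounce: vy ← 0.67·21.233 = 14.226
Arc 2: start y=0.000, vy=14.226 → t=2.845, apex=10.119, x_land=51.932, impact vy=-14.226
  bounce: vy ← 0.67·14.226 = 9.532
Arc 3: start y=0.000, vy=9.532 → t=1.906, apex=4.543, x_land=66.096, impact vy=-9.532
  bounce: vy ← 0.67·9.532 = 6.386
Arc 4: start y=0.000, vy=6.386 → t=1.277, apex=2.039, x_land=75.586, impact vy=-6.386
  bounce: vy ← 0.67·6.386 = 4.279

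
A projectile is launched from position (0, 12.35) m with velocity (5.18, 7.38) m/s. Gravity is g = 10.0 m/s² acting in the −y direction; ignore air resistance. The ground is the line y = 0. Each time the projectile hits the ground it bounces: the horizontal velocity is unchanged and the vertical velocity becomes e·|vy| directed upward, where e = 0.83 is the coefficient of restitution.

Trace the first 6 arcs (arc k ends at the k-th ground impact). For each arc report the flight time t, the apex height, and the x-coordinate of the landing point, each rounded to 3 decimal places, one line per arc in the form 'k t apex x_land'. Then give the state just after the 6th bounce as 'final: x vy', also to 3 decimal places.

1 2.474 15.073 12.817
2 2.882 10.384 27.747
3 2.392 7.153 40.138
4 1.986 4.928 50.424
5 1.648 3.395 58.960
6 1.368 2.339 66.046
final: 66.046 5.677

Arc 1: start y=12.350, vy=7.380 → t=2.474, apex=15.073, x_land=12.817, impact vy=-17.363
  bounce: vy ← 0.83·17.363 = 14.411
Arc 2: start y=0.000, vy=14.411 → t=2.882, apex=10.384, x_land=27.747, impact vy=-14.411
  bounce: vy ← 0.83·14.411 = 11.961
Arc 3: start y=0.000, vy=11.961 → t=2.392, apex=7.153, x_land=40.138, impact vy=-11.961
  bounce: vy ← 0.83·11.961 = 9.928
Arc 4: start y=0.000, vy=9.928 → t=1.986, apex=4.928, x_land=50.424, impact vy=-9.928
  bounce: vy ← 0.83·9.928 = 8.240
Arc 5: start y=0.000, vy=8.240 → t=1.648, apex=3.395, x_land=58.960, impact vy=-8.240
  bounce: vy ← 0.83·8.240 = 6.839
Arc 6: start y=0.000, vy=6.839 → t=1.368, apex=2.339, x_land=66.046, impact vy=-6.839
  bounce: vy ← 0.83·6.839 = 5.677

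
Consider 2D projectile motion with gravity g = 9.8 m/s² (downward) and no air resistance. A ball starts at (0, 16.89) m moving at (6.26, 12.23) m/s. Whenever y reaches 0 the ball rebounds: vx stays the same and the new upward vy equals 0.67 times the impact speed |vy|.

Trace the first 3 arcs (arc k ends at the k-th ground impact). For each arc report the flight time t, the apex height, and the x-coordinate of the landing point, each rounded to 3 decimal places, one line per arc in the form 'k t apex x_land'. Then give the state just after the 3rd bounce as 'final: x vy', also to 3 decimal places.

Arc 1: start y=16.890, vy=12.230 → t=3.485, apex=24.521, x_land=21.816, impact vy=-21.923
  bounce: vy ← 0.67·21.923 = 14.688
Arc 2: start y=0.000, vy=14.688 → t=2.998, apex=11.008, x_land=40.581, impact vy=-14.688
  bounce: vy ← 0.67·14.688 = 9.841
Arc 3: start y=0.000, vy=9.841 → t=2.008, apex=4.941, x_land=53.154, impact vy=-9.841
  bounce: vy ← 0.67·9.841 = 6.594

1 3.485 24.521 21.816
2 2.998 11.008 40.581
3 2.008 4.941 53.154
final: 53.154 6.594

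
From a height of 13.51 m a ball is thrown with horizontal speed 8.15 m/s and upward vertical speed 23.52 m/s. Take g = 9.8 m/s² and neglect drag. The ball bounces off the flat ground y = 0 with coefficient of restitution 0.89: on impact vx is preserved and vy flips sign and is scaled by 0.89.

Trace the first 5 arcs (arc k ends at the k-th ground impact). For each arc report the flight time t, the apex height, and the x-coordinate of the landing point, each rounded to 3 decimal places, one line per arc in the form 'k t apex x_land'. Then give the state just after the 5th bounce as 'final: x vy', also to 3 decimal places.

Arc 1: start y=13.510, vy=23.520 → t=5.318, apex=41.734, x_land=43.345, impact vy=-28.600
  bounce: vy ← 0.89·28.600 = 25.454
Arc 2: start y=0.000, vy=25.454 → t=5.195, apex=33.058, x_land=85.683, impact vy=-25.454
  bounce: vy ← 0.89·25.454 = 22.654
Arc 3: start y=0.000, vy=22.654 → t=4.623, apex=26.185, x_land=123.363, impact vy=-22.654
  bounce: vy ← 0.89·22.654 = 20.162
Arc 4: start y=0.000, vy=20.162 → t=4.115, apex=20.741, x_land=156.898, impact vy=-20.162
  bounce: vy ← 0.89·20.162 = 17.945
Arc 5: start y=0.000, vy=17.945 → t=3.662, apex=16.429, x_land=186.745, impact vy=-17.945
  bounce: vy ← 0.89·17.945 = 15.971

1 5.318 41.734 43.345
2 5.195 33.058 85.683
3 4.623 26.185 123.363
4 4.115 20.741 156.898
5 3.662 16.429 186.745
final: 186.745 15.971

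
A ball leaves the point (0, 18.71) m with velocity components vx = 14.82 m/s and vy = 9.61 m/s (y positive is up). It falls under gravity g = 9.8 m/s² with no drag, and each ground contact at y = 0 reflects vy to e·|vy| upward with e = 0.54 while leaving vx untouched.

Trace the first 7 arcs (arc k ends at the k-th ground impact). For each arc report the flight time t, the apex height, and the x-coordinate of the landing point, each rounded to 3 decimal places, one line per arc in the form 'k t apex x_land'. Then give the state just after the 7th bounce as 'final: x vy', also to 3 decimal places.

1 3.167 23.422 46.934
2 2.361 6.830 81.927
3 1.275 1.992 100.823
4 0.689 0.581 111.028
5 0.372 0.169 116.538
6 0.201 0.049 119.513
7 0.108 0.014 121.120
final: 121.120 0.287

Arc 1: start y=18.710, vy=9.610 → t=3.167, apex=23.422, x_land=46.934, impact vy=-21.426
  bounce: vy ← 0.54·21.426 = 11.570
Arc 2: start y=0.000, vy=11.570 → t=2.361, apex=6.830, x_land=81.927, impact vy=-11.570
  bounce: vy ← 0.54·11.570 = 6.248
Arc 3: start y=0.000, vy=6.248 → t=1.275, apex=1.992, x_land=100.823, impact vy=-6.248
  bounce: vy ← 0.54·6.248 = 3.374
Arc 4: start y=0.000, vy=3.374 → t=0.689, apex=0.581, x_land=111.028, impact vy=-3.374
  bounce: vy ← 0.54·3.374 = 1.822
Arc 5: start y=0.000, vy=1.822 → t=0.372, apex=0.169, x_land=116.538, impact vy=-1.822
  bounce: vy ← 0.54·1.822 = 0.984
Arc 6: start y=0.000, vy=0.984 → t=0.201, apex=0.049, x_land=119.513, impact vy=-0.984
  bounce: vy ← 0.54·0.984 = 0.531
Arc 7: start y=0.000, vy=0.531 → t=0.108, apex=0.014, x_land=121.120, impact vy=-0.531
  bounce: vy ← 0.54·0.531 = 0.287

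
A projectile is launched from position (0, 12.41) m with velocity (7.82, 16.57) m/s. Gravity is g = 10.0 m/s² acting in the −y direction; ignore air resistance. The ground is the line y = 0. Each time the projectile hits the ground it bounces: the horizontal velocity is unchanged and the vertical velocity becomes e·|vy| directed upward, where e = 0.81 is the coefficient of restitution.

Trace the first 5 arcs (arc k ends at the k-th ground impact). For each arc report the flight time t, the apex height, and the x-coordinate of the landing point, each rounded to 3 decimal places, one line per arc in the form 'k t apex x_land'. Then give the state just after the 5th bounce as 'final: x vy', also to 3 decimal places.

Arc 1: start y=12.410, vy=16.570 → t=3.943, apex=26.138, x_land=30.837, impact vy=-22.864
  bounce: vy ← 0.81·22.864 = 18.520
Arc 2: start y=0.000, vy=18.520 → t=3.704, apex=17.149, x_land=59.803, impact vy=-18.520
  bounce: vy ← 0.81·18.520 = 15.001
Arc 3: start y=0.000, vy=15.001 → t=3.000, apex=11.252, x_land=83.264, impact vy=-15.001
  bounce: vy ← 0.81·15.001 = 12.151
Arc 4: start y=0.000, vy=12.151 → t=2.430, apex=7.382, x_land=102.268, impact vy=-12.151
  bounce: vy ← 0.81·12.151 = 9.842
Arc 5: start y=0.000, vy=9.842 → t=1.968, apex=4.843, x_land=117.661, impact vy=-9.842
  bounce: vy ← 0.81·9.842 = 7.972

1 3.943 26.138 30.837
2 3.704 17.149 59.803
3 3.000 11.252 83.264
4 2.430 7.382 102.268
5 1.968 4.843 117.661
final: 117.661 7.972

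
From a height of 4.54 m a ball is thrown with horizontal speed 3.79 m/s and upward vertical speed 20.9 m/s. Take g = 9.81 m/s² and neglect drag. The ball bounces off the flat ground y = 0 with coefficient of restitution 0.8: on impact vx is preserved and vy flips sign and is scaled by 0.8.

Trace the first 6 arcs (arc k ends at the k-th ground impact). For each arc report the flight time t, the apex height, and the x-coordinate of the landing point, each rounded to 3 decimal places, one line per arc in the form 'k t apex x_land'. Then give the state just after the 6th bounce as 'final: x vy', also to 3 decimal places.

Arc 1: start y=4.540, vy=20.900 → t=4.468, apex=26.804, x_land=16.934, impact vy=-22.932
  bounce: vy ← 0.8·22.932 = 18.346
Arc 2: start y=0.000, vy=18.346 → t=3.740, apex=17.154, x_land=31.110, impact vy=-18.346
  bounce: vy ← 0.8·18.346 = 14.677
Arc 3: start y=0.000, vy=14.677 → t=2.992, apex=10.979, x_land=42.450, impact vy=-14.677
  bounce: vy ← 0.8·14.677 = 11.741
Arc 4: start y=0.000, vy=11.741 → t=2.394, apex=7.026, x_land=51.522, impact vy=-11.741
  bounce: vy ← 0.8·11.741 = 9.393
Arc 5: start y=0.000, vy=9.393 → t=1.915, apex=4.497, x_land=58.780, impact vy=-9.393
  bounce: vy ← 0.8·9.393 = 7.514
Arc 6: start y=0.000, vy=7.514 → t=1.532, apex=2.878, x_land=64.586, impact vy=-7.514
  bounce: vy ← 0.8·7.514 = 6.012

1 4.468 26.804 16.934
2 3.740 17.154 31.110
3 2.992 10.979 42.450
4 2.394 7.026 51.522
5 1.915 4.497 58.780
6 1.532 2.878 64.586
final: 64.586 6.012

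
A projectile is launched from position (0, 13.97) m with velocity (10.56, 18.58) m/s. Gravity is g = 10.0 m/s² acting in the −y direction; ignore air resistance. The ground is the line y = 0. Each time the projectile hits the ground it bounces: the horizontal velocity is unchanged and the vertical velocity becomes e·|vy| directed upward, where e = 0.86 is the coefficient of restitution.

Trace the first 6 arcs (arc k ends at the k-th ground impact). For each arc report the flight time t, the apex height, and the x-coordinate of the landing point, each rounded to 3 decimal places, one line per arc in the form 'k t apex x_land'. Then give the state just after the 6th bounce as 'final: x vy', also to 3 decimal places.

Arc 1: start y=13.970, vy=18.580 → t=4.357, apex=31.231, x_land=46.012, impact vy=-24.992
  bounce: vy ← 0.86·24.992 = 21.493
Arc 2: start y=0.000, vy=21.493 → t=4.299, apex=23.098, x_land=91.406, impact vy=-21.493
  bounce: vy ← 0.86·21.493 = 18.484
Arc 3: start y=0.000, vy=18.484 → t=3.697, apex=17.084, x_land=130.445, impact vy=-18.484
  bounce: vy ← 0.86·18.484 = 15.897
Arc 4: start y=0.000, vy=15.897 → t=3.179, apex=12.635, x_land=164.019, impact vy=-15.897
  bounce: vy ← 0.86·15.897 = 13.671
Arc 5: start y=0.000, vy=13.671 → t=2.734, apex=9.345, x_land=192.892, impact vy=-13.671
  bounce: vy ← 0.86·13.671 = 11.757
Arc 6: start y=0.000, vy=11.757 → t=2.351, apex=6.911, x_land=217.723, impact vy=-11.757
  bounce: vy ← 0.86·11.757 = 10.111

1 4.357 31.231 46.012
2 4.299 23.098 91.406
3 3.697 17.084 130.445
4 3.179 12.635 164.019
5 2.734 9.345 192.892
6 2.351 6.911 217.723
final: 217.723 10.111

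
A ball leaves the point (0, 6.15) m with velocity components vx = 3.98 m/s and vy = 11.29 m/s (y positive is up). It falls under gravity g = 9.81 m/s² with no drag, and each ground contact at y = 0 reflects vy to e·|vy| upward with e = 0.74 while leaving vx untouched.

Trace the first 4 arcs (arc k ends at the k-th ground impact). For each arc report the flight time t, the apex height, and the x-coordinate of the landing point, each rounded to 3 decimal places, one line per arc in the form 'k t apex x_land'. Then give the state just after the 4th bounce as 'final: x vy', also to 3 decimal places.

1 2.757 12.647 10.971
2 2.376 6.925 20.429
3 1.759 3.792 27.429
4 1.301 2.077 32.608
final: 32.608 4.724

Arc 1: start y=6.150, vy=11.290 → t=2.757, apex=12.647, x_land=10.971, impact vy=-15.752
  bounce: vy ← 0.74·15.752 = 11.657
Arc 2: start y=0.000, vy=11.657 → t=2.376, apex=6.925, x_land=20.429, impact vy=-11.657
  bounce: vy ← 0.74·11.657 = 8.626
Arc 3: start y=0.000, vy=8.626 → t=1.759, apex=3.792, x_land=27.429, impact vy=-8.626
  bounce: vy ← 0.74·8.626 = 6.383
Arc 4: start y=0.000, vy=6.383 → t=1.301, apex=2.077, x_land=32.608, impact vy=-6.383
  bounce: vy ← 0.74·6.383 = 4.724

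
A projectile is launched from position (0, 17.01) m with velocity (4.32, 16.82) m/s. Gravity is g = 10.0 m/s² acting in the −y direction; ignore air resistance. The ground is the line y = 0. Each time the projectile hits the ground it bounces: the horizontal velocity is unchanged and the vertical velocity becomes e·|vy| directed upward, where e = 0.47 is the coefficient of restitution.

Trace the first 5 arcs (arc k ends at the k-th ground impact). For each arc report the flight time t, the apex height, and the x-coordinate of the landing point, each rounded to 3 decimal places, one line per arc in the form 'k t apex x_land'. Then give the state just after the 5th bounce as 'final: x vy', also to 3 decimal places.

Arc 1: start y=17.010, vy=16.820 → t=4.178, apex=31.156, x_land=18.050, impact vy=-24.962
  bounce: vy ← 0.47·24.962 = 11.732
Arc 2: start y=0.000, vy=11.732 → t=2.346, apex=6.882, x_land=28.187, impact vy=-11.732
  bounce: vy ← 0.47·11.732 = 5.514
Arc 3: start y=0.000, vy=5.514 → t=1.103, apex=1.520, x_land=32.951, impact vy=-5.514
  bounce: vy ← 0.47·5.514 = 2.592
Arc 4: start y=0.000, vy=2.592 → t=0.518, apex=0.336, x_land=35.190, impact vy=-2.592
  bounce: vy ← 0.47·2.592 = 1.218
Arc 5: start y=0.000, vy=1.218 → t=0.244, apex=0.074, x_land=36.242, impact vy=-1.218
  bounce: vy ← 0.47·1.218 = 0.572

1 4.178 31.156 18.050
2 2.346 6.882 28.187
3 1.103 1.520 32.951
4 0.518 0.336 35.190
5 0.244 0.074 36.242
final: 36.242 0.572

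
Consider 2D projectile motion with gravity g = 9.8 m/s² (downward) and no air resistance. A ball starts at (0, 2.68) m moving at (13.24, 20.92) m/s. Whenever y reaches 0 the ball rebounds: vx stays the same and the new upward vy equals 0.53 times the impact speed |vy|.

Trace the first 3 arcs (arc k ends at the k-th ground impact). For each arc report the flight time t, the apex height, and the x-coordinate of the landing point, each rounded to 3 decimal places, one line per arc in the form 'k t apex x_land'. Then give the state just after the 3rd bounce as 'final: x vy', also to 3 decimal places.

1 4.394 25.009 58.175
2 2.395 7.025 89.881
3 1.269 1.973 106.685
final: 106.685 3.296

Arc 1: start y=2.680, vy=20.920 → t=4.394, apex=25.009, x_land=58.175, impact vy=-22.140
  bounce: vy ← 0.53·22.140 = 11.734
Arc 2: start y=0.000, vy=11.734 → t=2.395, apex=7.025, x_land=89.881, impact vy=-11.734
  bounce: vy ← 0.53·11.734 = 6.219
Arc 3: start y=0.000, vy=6.219 → t=1.269, apex=1.973, x_land=106.685, impact vy=-6.219
  bounce: vy ← 0.53·6.219 = 3.296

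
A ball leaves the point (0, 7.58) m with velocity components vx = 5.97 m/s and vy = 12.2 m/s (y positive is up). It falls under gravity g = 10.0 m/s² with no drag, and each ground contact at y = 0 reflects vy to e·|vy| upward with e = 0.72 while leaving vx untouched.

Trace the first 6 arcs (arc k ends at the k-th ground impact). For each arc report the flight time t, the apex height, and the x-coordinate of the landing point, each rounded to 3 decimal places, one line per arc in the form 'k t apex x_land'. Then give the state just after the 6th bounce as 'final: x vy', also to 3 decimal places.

Arc 1: start y=7.580, vy=12.200 → t=2.953, apex=15.022, x_land=17.631, impact vy=-17.333
  bounce: vy ← 0.72·17.333 = 12.480
Arc 2: start y=0.000, vy=12.480 → t=2.496, apex=7.787, x_land=32.532, impact vy=-12.480
  bounce: vy ← 0.72·12.480 = 8.986
Arc 3: start y=0.000, vy=8.986 → t=1.797, apex=4.037, x_land=43.261, impact vy=-8.986
  bounce: vy ← 0.72·8.986 = 6.470
Arc 4: start y=0.000, vy=6.470 → t=1.294, apex=2.093, x_land=50.986, impact vy=-6.470
  bounce: vy ← 0.72·6.470 = 4.658
Arc 5: start y=0.000, vy=4.658 → t=0.932, apex=1.085, x_land=56.548, impact vy=-4.658
  bounce: vy ← 0.72·4.658 = 3.354
Arc 6: start y=0.000, vy=3.354 → t=0.671, apex=0.562, x_land=60.552, impact vy=-3.354
  bounce: vy ← 0.72·3.354 = 2.415

1 2.953 15.022 17.631
2 2.496 7.787 32.532
3 1.797 4.037 43.261
4 1.294 2.093 50.986
5 0.932 1.085 56.548
6 0.671 0.562 60.552
final: 60.552 2.415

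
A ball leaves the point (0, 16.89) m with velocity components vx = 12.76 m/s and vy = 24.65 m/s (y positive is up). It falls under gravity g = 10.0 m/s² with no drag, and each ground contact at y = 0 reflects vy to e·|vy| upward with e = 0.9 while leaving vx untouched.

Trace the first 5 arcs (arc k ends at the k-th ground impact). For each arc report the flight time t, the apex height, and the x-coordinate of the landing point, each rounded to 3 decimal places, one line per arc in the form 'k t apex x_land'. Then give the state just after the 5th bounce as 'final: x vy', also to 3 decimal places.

1 5.540 47.271 70.687
2 5.535 38.290 141.309
3 4.981 31.015 204.868
4 4.483 25.122 262.071
5 4.035 20.349 313.554
final: 313.554 18.156

Arc 1: start y=16.890, vy=24.650 → t=5.540, apex=47.271, x_land=70.687, impact vy=-30.748
  bounce: vy ← 0.9·30.748 = 27.673
Arc 2: start y=0.000, vy=27.673 → t=5.535, apex=38.290, x_land=141.309, impact vy=-27.673
  bounce: vy ← 0.9·27.673 = 24.906
Arc 3: start y=0.000, vy=24.906 → t=4.981, apex=31.015, x_land=204.868, impact vy=-24.906
  bounce: vy ← 0.9·24.906 = 22.415
Arc 4: start y=0.000, vy=22.415 → t=4.483, apex=25.122, x_land=262.071, impact vy=-22.415
  bounce: vy ← 0.9·22.415 = 20.174
Arc 5: start y=0.000, vy=20.174 → t=4.035, apex=20.349, x_land=313.554, impact vy=-20.174
  bounce: vy ← 0.9·20.174 = 18.156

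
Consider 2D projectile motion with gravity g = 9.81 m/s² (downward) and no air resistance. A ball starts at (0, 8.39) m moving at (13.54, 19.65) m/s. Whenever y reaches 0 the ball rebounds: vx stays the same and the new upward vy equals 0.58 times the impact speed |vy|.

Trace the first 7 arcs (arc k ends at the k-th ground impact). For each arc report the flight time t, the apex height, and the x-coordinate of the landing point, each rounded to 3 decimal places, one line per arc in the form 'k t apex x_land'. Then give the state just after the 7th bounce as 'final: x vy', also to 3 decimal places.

1 4.395 28.070 59.512
2 2.775 9.443 97.085
3 1.609 3.177 118.878
4 0.934 1.069 131.518
5 0.541 0.359 138.848
6 0.314 0.121 143.100
7 0.182 0.041 145.567
final: 145.567 0.518

Arc 1: start y=8.390, vy=19.650 → t=4.395, apex=28.070, x_land=59.512, impact vy=-23.468
  bounce: vy ← 0.58·23.468 = 13.611
Arc 2: start y=0.000, vy=13.611 → t=2.775, apex=9.443, x_land=97.085, impact vy=-13.611
  bounce: vy ← 0.58·13.611 = 7.895
Arc 3: start y=0.000, vy=7.895 → t=1.609, apex=3.177, x_land=118.878, impact vy=-7.895
  bounce: vy ← 0.58·7.895 = 4.579
Arc 4: start y=0.000, vy=4.579 → t=0.934, apex=1.069, x_land=131.518, impact vy=-4.579
  bounce: vy ← 0.58·4.579 = 2.656
Arc 5: start y=0.000, vy=2.656 → t=0.541, apex=0.359, x_land=138.848, impact vy=-2.656
  bounce: vy ← 0.58·2.656 = 1.540
Arc 6: start y=0.000, vy=1.540 → t=0.314, apex=0.121, x_land=143.100, impact vy=-1.540
  bounce: vy ← 0.58·1.540 = 0.893
Arc 7: start y=0.000, vy=0.893 → t=0.182, apex=0.041, x_land=145.567, impact vy=-0.893
  bounce: vy ← 0.58·0.893 = 0.518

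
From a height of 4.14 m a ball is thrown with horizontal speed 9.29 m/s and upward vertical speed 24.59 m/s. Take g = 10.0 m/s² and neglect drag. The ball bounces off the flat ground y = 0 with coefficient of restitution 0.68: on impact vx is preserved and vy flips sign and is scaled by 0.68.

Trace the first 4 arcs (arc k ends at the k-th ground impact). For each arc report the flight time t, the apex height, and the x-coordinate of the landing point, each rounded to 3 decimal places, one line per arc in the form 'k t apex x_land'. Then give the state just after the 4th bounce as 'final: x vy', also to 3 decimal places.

Arc 1: start y=4.140, vy=24.590 → t=5.081, apex=34.373, x_land=47.202, impact vy=-26.220
  bounce: vy ← 0.68·26.220 = 17.829
Arc 2: start y=0.000, vy=17.829 → t=3.566, apex=15.894, x_land=80.329, impact vy=-17.829
  bounce: vy ← 0.68·17.829 = 12.124
Arc 3: start y=0.000, vy=12.124 → t=2.425, apex=7.350, x_land=102.855, impact vy=-12.124
  bounce: vy ← 0.68·12.124 = 8.244
Arc 4: start y=0.000, vy=8.244 → t=1.649, apex=3.398, x_land=118.173, impact vy=-8.244
  bounce: vy ← 0.68·8.244 = 5.606

1 5.081 34.373 47.202
2 3.566 15.894 80.329
3 2.425 7.350 102.855
4 1.649 3.398 118.173
final: 118.173 5.606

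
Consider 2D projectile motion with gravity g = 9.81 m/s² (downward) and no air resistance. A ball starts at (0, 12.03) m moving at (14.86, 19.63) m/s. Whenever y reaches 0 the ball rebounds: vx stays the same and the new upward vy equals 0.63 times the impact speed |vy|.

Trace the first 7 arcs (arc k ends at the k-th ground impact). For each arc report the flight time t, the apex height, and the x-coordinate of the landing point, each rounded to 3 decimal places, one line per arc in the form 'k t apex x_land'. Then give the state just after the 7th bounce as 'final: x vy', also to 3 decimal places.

Arc 1: start y=12.030, vy=19.630 → t=4.542, apex=31.670, x_land=67.494, impact vy=-24.927
  bounce: vy ← 0.63·24.927 = 15.704
Arc 2: start y=0.000, vy=15.704 → t=3.202, apex=12.570, x_land=115.071, impact vy=-15.704
  bounce: vy ← 0.63·15.704 = 9.894
Arc 3: start y=0.000, vy=9.894 → t=2.017, apex=4.989, x_land=145.044, impact vy=-9.894
  bounce: vy ← 0.63·9.894 = 6.233
Arc 4: start y=0.000, vy=6.233 → t=1.271, apex=1.980, x_land=163.928, impact vy=-6.233
  bounce: vy ← 0.63·6.233 = 3.927
Arc 5: start y=0.000, vy=3.927 → t=0.801, apex=0.786, x_land=175.824, impact vy=-3.927
  bounce: vy ← 0.63·3.927 = 2.474
Arc 6: start y=0.000, vy=2.474 → t=0.504, apex=0.312, x_land=183.319, impact vy=-2.474
  bounce: vy ← 0.63·2.474 = 1.559
Arc 7: start y=0.000, vy=1.559 → t=0.318, apex=0.124, x_land=188.040, impact vy=-1.559
  bounce: vy ← 0.63·1.559 = 0.982

1 4.542 31.670 67.494
2 3.202 12.570 115.071
3 2.017 4.989 145.044
4 1.271 1.980 163.928
5 0.801 0.786 175.824
6 0.504 0.312 183.319
7 0.318 0.124 188.040
final: 188.040 0.982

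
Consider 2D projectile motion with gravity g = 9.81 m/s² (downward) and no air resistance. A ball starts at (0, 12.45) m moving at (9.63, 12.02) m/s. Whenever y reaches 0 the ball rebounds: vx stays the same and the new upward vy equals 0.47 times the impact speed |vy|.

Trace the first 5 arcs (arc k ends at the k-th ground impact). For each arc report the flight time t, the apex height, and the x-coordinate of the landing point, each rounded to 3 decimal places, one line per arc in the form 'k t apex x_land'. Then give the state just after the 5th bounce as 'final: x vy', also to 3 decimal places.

Arc 1: start y=12.450, vy=12.020 → t=3.235, apex=19.814, x_land=31.154, impact vy=-19.717
  bounce: vy ← 0.47·19.717 = 9.267
Arc 2: start y=0.000, vy=9.267 → t=1.889, apex=4.377, x_land=49.348, impact vy=-9.267
  bounce: vy ← 0.47·9.267 = 4.355
Arc 3: start y=0.000, vy=4.355 → t=0.888, apex=0.967, x_land=57.899, impact vy=-4.355
  bounce: vy ← 0.47·4.355 = 2.047
Arc 4: start y=0.000, vy=2.047 → t=0.417, apex=0.214, x_land=61.918, impact vy=-2.047
  bounce: vy ← 0.47·2.047 = 0.962
Arc 5: start y=0.000, vy=0.962 → t=0.196, apex=0.047, x_land=63.807, impact vy=-0.962
  bounce: vy ← 0.47·0.962 = 0.452

1 3.235 19.814 31.154
2 1.889 4.377 49.348
3 0.888 0.967 57.899
4 0.417 0.214 61.918
5 0.196 0.047 63.807
final: 63.807 0.452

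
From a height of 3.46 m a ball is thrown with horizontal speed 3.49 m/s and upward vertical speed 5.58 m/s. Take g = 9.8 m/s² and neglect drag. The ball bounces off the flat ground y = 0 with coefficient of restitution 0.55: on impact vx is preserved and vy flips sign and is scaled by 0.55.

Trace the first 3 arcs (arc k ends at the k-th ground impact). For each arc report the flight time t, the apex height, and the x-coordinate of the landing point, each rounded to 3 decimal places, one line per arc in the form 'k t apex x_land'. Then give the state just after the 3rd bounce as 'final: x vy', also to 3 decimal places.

Arc 1: start y=3.460, vy=5.580 → t=1.584, apex=5.049, x_land=5.530, impact vy=-9.947
  bounce: vy ← 0.55·9.947 = 5.471
Arc 2: start y=0.000, vy=5.471 → t=1.117, apex=1.527, x_land=9.426, impact vy=-5.471
  bounce: vy ← 0.55·5.471 = 3.009
Arc 3: start y=0.000, vy=3.009 → t=0.614, apex=0.462, x_land=11.570, impact vy=-3.009
  bounce: vy ← 0.55·3.009 = 1.655

1 1.584 5.049 5.530
2 1.117 1.527 9.426
3 0.614 0.462 11.570
final: 11.570 1.655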